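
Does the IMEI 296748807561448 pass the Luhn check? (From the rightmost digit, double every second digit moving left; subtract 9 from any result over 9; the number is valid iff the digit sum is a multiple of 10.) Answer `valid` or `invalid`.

From the right, keep odd positions and double even positions (subtract 9 from any doubled value over 9):
  doubled (positions 2,4,...): 8 2 1 0 7 5 9 → sum 32
  kept (positions 1,3,...): 8 4 6 7 8 4 6 2 → sum 45
Total = 77.
77 mod 10 = 7, so the number is invalid.

invalid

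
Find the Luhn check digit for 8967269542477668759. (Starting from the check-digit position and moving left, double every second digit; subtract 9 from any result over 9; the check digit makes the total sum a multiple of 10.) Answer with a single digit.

4

Partial digits right→left: 9 5 7 8 6 6 7 7 4 2 4 5 9 6 2 7 6 9 8
Double every second digit counting from the check-digit position (so the 1st, 3rd, 5th, ... of the partial from the right).
  doubled (with −9 where >9): 9 5 3 5 8 8 9 4 3 7 → sum 61
  kept as-is: 5 8 6 7 2 5 6 7 9 → sum 55
Total = 61 + 55 = 116.
Check digit = (10 − (116 mod 10)) mod 10 = 4.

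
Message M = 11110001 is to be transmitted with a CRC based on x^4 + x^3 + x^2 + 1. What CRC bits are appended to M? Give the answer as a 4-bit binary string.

1110

Append 4 zeros: 111100010000. Divide by 11101 (XOR where the leading bit is 1):
  pos 0: 11110 XOR 11101 = 00011
  pos 3: 11001 XOR 11101 = 00100
  pos 5: 10000 XOR 11101 = 01101
  pos 6: 11010 XOR 11101 = 00111
Remainder (last 4 bits) = 1110. This is the CRC / FCS.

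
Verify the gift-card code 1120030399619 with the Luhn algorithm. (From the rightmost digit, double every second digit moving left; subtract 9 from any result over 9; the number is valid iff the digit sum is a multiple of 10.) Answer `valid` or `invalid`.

From the right, keep odd positions and double even positions (subtract 9 from any doubled value over 9):
  doubled (positions 2,4,...): 2 9 6 6 0 2 → sum 25
  kept (positions 1,3,...): 9 6 9 0 0 2 1 → sum 27
Total = 52.
52 mod 10 = 2, so the number is invalid.

invalid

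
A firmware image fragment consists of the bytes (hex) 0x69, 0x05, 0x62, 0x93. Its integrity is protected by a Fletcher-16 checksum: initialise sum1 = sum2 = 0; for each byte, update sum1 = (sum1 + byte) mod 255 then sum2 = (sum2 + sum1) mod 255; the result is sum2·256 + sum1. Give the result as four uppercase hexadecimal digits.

0D64

Running sums (mod 255):
  after byte 0 (0x69): sum1=105, sum2=105
  after byte 1 (0x05): sum1=110, sum2=215
  after byte 2 (0x62): sum1=208, sum2=168
  after byte 3 (0x93): sum1=100, sum2=13
Checksum = sum2·256 + sum1 = 13·256 + 100 = 3428 = 0x0D64.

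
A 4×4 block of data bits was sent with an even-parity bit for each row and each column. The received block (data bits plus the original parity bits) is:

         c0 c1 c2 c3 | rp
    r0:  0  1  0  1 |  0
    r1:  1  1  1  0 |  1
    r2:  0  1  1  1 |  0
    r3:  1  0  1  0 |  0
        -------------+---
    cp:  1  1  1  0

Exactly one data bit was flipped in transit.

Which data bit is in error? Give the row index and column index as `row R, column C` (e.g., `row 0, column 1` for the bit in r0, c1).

Recompute each row's even parity and compare to rp:
  r0: data parity 0, sent rp 0 → ok
  r1: data parity 1, sent rp 1 → ok
  r2: data parity 1, sent rp 0 → mismatch
  r3: data parity 0, sent rp 0 → ok
Recompute each column's even parity and compare to cp:
  c0: data parity 0, sent cp 1 → mismatch
  c1: data parity 1, sent cp 1 → ok
  c2: data parity 1, sent cp 1 → ok
  c3: data parity 0, sent cp 0 → ok
Exactly one row (r2) and one column (c0) fail → the flipped bit is at their intersection.

row 2, column 0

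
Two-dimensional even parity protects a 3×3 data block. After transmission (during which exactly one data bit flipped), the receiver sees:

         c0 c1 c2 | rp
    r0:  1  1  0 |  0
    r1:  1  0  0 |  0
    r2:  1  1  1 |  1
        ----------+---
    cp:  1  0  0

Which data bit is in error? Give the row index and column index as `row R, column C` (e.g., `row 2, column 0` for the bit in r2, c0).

Recompute each row's even parity and compare to rp:
  r0: data parity 0, sent rp 0 → ok
  r1: data parity 1, sent rp 0 → mismatch
  r2: data parity 1, sent rp 1 → ok
Recompute each column's even parity and compare to cp:
  c0: data parity 1, sent cp 1 → ok
  c1: data parity 0, sent cp 0 → ok
  c2: data parity 1, sent cp 0 → mismatch
Exactly one row (r1) and one column (c2) fail → the flipped bit is at their intersection.

row 1, column 2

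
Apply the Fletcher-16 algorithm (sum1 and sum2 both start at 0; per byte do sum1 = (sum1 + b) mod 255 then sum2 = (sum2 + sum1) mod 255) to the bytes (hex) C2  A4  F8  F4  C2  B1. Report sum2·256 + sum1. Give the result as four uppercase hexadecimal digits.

Running sums (mod 255):
  after byte 0 (C2): sum1=194, sum2=194
  after byte 1 (A4): sum1=103, sum2=42
  after byte 2 (F8): sum1=96, sum2=138
  after byte 3 (F4): sum1=85, sum2=223
  after byte 4 (C2): sum1=24, sum2=247
  after byte 5 (B1): sum1=201, sum2=193
Checksum = sum2·256 + sum1 = 193·256 + 201 = 49609 = 0xC1C9.

C1C9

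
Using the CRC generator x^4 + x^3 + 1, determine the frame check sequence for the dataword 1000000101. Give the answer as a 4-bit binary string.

Append 4 zeros: 10000001010000. Divide by 11001 (XOR where the leading bit is 1):
  pos 0: 10000 XOR 11001 = 01001
  pos 1: 10010 XOR 11001 = 01011
  pos 2: 10110 XOR 11001 = 01111
  pos 3: 11111 XOR 11001 = 00110
  pos 5: 11001 XOR 11001 = 00000
Remainder (last 4 bits) = 0000. This is the CRC / FCS.

0000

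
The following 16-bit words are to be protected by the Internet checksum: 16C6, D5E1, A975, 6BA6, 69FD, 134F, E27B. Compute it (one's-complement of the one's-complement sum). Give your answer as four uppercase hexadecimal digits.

One's-complement addition (fold any carry out of bit 15 back into bit 0):
  0x16C6 + 0xD5E1 = 0x0ECA7
  0xECA7 + 0xA975 = 0x1961C → wrap carry → 0x961D
  0x961D + 0x6BA6 = 0x101C3 → wrap carry → 0x01C4
  0x01C4 + 0x69FD = 0x06BC1
  0x6BC1 + 0x134F = 0x07F10
  0x7F10 + 0xE27B = 0x1618B → wrap carry → 0x618C
One's-complement sum = 0x618C.
Checksum = ~0x618C & 0xFFFF = 0x9E73.

9E73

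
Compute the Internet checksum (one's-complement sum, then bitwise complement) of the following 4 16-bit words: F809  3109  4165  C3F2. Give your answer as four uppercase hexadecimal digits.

One's-complement addition (fold any carry out of bit 15 back into bit 0):
  0xF809 + 0x3109 = 0x12912 → wrap carry → 0x2913
  0x2913 + 0x4165 = 0x06A78
  0x6A78 + 0xC3F2 = 0x12E6A → wrap carry → 0x2E6B
One's-complement sum = 0x2E6B.
Checksum = ~0x2E6B & 0xFFFF = 0xD194.

D194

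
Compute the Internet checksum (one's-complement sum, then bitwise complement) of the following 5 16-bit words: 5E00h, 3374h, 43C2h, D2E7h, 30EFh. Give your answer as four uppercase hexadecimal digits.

One's-complement addition (fold any carry out of bit 15 back into bit 0):
  0x5E00 + 0x3374 = 0x09174
  0x9174 + 0x43C2 = 0x0D536
  0xD536 + 0xD2E7 = 0x1A81D → wrap carry → 0xA81E
  0xA81E + 0x30EF = 0x0D90D
One's-complement sum = 0xD90D.
Checksum = ~0xD90D & 0xFFFF = 0x26F2.

26F2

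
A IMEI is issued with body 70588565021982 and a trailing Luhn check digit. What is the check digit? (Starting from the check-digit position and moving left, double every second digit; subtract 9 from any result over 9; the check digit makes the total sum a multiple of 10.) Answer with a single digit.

9

Partial digits right→left: 2 8 9 1 2 0 5 6 5 8 8 5 0 7
Double every second digit counting from the check-digit position (so the 1st, 3rd, 5th, ... of the partial from the right).
  doubled (with −9 where >9): 4 9 4 1 1 7 0 → sum 26
  kept as-is: 8 1 0 6 8 5 7 → sum 35
Total = 26 + 35 = 61.
Check digit = (10 − (61 mod 10)) mod 10 = 9.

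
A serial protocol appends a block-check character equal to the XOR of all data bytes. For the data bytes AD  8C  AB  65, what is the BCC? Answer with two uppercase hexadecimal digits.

XOR the bytes together:
  start with 0xAD
  0xAD ⊕ 0x8C = 0x21
  0x21 ⊕ 0xAB = 0x8A
  0x8A ⊕ 0x65 = 0xEF

EF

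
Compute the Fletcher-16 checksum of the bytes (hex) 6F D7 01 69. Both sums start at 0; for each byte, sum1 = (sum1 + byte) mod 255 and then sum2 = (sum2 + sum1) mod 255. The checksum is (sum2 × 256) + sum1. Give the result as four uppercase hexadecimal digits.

Running sums (mod 255):
  after byte 0 (6F): sum1=111, sum2=111
  after byte 1 (D7): sum1=71, sum2=182
  after byte 2 (01): sum1=72, sum2=254
  after byte 3 (69): sum1=177, sum2=176
Checksum = sum2·256 + sum1 = 176·256 + 177 = 45233 = 0xB0B1.

B0B1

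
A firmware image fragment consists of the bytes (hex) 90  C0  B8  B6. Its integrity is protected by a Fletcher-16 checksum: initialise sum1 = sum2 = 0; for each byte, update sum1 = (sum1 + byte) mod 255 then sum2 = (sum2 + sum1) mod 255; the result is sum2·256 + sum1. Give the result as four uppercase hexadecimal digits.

ACC0

Running sums (mod 255):
  after byte 0 (90): sum1=144, sum2=144
  after byte 1 (C0): sum1=81, sum2=225
  after byte 2 (B8): sum1=10, sum2=235
  after byte 3 (B6): sum1=192, sum2=172
Checksum = sum2·256 + sum1 = 172·256 + 192 = 44224 = 0xACC0.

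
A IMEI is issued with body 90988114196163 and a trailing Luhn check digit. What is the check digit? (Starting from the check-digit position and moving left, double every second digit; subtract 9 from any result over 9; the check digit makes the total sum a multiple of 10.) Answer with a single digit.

6

Partial digits right→left: 3 6 1 6 9 1 4 1 1 8 8 9 0 9
Double every second digit counting from the check-digit position (so the 1st, 3rd, 5th, ... of the partial from the right).
  doubled (with −9 where >9): 6 2 9 8 2 7 0 → sum 34
  kept as-is: 6 6 1 1 8 9 9 → sum 40
Total = 34 + 40 = 74.
Check digit = (10 − (74 mod 10)) mod 10 = 6.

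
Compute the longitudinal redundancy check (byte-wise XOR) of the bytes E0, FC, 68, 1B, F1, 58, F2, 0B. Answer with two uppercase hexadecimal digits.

XOR the bytes together:
  start with 0xE0
  0xE0 ⊕ 0xFC = 0x1C
  0x1C ⊕ 0x68 = 0x74
  0x74 ⊕ 0x1B = 0x6F
  0x6F ⊕ 0xF1 = 0x9E
  0x9E ⊕ 0x58 = 0xC6
  0xC6 ⊕ 0xF2 = 0x34
  0x34 ⊕ 0x0B = 0x3F

3F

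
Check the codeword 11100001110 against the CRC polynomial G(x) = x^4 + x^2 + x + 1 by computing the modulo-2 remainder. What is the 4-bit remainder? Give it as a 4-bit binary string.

Modulo-2 division of 11100001110 by 10111:
  pos 0: 11100 XOR 10111 = 01011
  pos 1: 10110 XOR 10111 = 00001
  pos 5: 10111 XOR 10111 = 00000
Remainder = 0000 (zero — the frame passes the CRC check).

0000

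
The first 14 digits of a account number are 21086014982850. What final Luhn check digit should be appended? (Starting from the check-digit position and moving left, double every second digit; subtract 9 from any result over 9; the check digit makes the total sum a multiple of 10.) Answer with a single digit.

Partial digits right→left: 0 5 8 2 8 9 4 1 0 6 8 0 1 2
Double every second digit counting from the check-digit position (so the 1st, 3rd, 5th, ... of the partial from the right).
  doubled (with −9 where >9): 0 7 7 8 0 7 2 → sum 31
  kept as-is: 5 2 9 1 6 0 2 → sum 25
Total = 31 + 25 = 56.
Check digit = (10 − (56 mod 10)) mod 10 = 4.

4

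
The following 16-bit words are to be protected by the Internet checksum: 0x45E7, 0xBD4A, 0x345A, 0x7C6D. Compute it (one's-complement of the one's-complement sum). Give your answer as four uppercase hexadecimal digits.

4C06

One's-complement addition (fold any carry out of bit 15 back into bit 0):
  0x45E7 + 0xBD4A = 0x10331 → wrap carry → 0x0332
  0x0332 + 0x345A = 0x0378C
  0x378C + 0x7C6D = 0x0B3F9
One's-complement sum = 0xB3F9.
Checksum = ~0xB3F9 & 0xFFFF = 0x4C06.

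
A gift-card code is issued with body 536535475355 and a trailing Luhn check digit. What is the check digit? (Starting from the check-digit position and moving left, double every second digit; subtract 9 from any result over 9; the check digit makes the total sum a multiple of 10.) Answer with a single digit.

Partial digits right→left: 5 5 3 5 7 4 5 3 5 6 3 5
Double every second digit counting from the check-digit position (so the 1st, 3rd, 5th, ... of the partial from the right).
  doubled (with −9 where >9): 1 6 5 1 1 6 → sum 20
  kept as-is: 5 5 4 3 6 5 → sum 28
Total = 20 + 28 = 48.
Check digit = (10 − (48 mod 10)) mod 10 = 2.

2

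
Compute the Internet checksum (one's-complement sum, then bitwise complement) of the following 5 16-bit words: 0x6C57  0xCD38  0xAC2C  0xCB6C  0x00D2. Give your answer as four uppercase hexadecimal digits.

One's-complement addition (fold any carry out of bit 15 back into bit 0):
  0x6C57 + 0xCD38 = 0x1398F → wrap carry → 0x3990
  0x3990 + 0xAC2C = 0x0E5BC
  0xE5BC + 0xCB6C = 0x1B128 → wrap carry → 0xB129
  0xB129 + 0x00D2 = 0x0B1FB
One's-complement sum = 0xB1FB.
Checksum = ~0xB1FB & 0xFFFF = 0x4E04.

4E04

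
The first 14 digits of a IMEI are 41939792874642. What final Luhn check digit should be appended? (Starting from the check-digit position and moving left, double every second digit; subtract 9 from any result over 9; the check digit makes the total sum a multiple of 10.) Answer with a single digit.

Partial digits right→left: 2 4 6 4 7 8 2 9 7 9 3 9 1 4
Double every second digit counting from the check-digit position (so the 1st, 3rd, 5th, ... of the partial from the right).
  doubled (with −9 where >9): 4 3 5 4 5 6 2 → sum 29
  kept as-is: 4 4 8 9 9 9 4 → sum 47
Total = 29 + 47 = 76.
Check digit = (10 − (76 mod 10)) mod 10 = 4.

4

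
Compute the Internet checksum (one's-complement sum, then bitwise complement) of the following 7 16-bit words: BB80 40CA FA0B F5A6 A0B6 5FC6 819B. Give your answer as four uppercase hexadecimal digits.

91E9

One's-complement addition (fold any carry out of bit 15 back into bit 0):
  0xBB80 + 0x40CA = 0x0FC4A
  0xFC4A + 0xFA0B = 0x1F655 → wrap carry → 0xF656
  0xF656 + 0xF5A6 = 0x1EBFC → wrap carry → 0xEBFD
  0xEBFD + 0xA0B6 = 0x18CB3 → wrap carry → 0x8CB4
  0x8CB4 + 0x5FC6 = 0x0EC7A
  0xEC7A + 0x819B = 0x16E15 → wrap carry → 0x6E16
One's-complement sum = 0x6E16.
Checksum = ~0x6E16 & 0xFFFF = 0x91E9.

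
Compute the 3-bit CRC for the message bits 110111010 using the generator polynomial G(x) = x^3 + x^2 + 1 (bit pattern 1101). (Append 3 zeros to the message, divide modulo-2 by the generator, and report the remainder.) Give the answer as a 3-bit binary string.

Append 3 zeros: 110111010000. Divide by 1101 (XOR where the leading bit is 1):
  pos 0: 1101 XOR 1101 = 0000
  pos 4: 1101 XOR 1101 = 0000
Remainder (last 3 bits) = 000. This is the CRC / FCS.

000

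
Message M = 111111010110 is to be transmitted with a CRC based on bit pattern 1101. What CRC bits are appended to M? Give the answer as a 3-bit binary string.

Append 3 zeros: 111111010110000. Divide by 1101 (XOR where the leading bit is 1):
  pos 0: 1111 XOR 1101 = 0010
  pos 2: 1011 XOR 1101 = 0110
  pos 3: 1100 XOR 1101 = 0001
  pos 6: 1101 XOR 1101 = 0000
  pos 10: 1000 XOR 1101 = 0101
  pos 11: 1010 XOR 1101 = 0111
Remainder (last 3 bits) = 111. This is the CRC / FCS.

111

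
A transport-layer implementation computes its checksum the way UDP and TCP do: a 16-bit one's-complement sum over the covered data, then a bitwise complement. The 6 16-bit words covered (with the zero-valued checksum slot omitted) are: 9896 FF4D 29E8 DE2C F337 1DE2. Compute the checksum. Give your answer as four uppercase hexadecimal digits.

4EEC

One's-complement addition (fold any carry out of bit 15 back into bit 0):
  0x9896 + 0xFF4D = 0x197E3 → wrap carry → 0x97E4
  0x97E4 + 0x29E8 = 0x0C1CC
  0xC1CC + 0xDE2C = 0x19FF8 → wrap carry → 0x9FF9
  0x9FF9 + 0xF337 = 0x19330 → wrap carry → 0x9331
  0x9331 + 0x1DE2 = 0x0B113
One's-complement sum = 0xB113.
Checksum = ~0xB113 & 0xFFFF = 0x4EEC.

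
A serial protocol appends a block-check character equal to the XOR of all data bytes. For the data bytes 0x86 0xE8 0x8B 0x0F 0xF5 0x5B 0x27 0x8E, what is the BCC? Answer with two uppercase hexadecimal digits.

XOR the bytes together:
  start with 0x86
  0x86 ⊕ 0xE8 = 0x6E
  0x6E ⊕ 0x8B = 0xE5
  0xE5 ⊕ 0x0F = 0xEA
  0xEA ⊕ 0xF5 = 0x1F
  0x1F ⊕ 0x5B = 0x44
  0x44 ⊕ 0x27 = 0x63
  0x63 ⊕ 0x8E = 0xED

ED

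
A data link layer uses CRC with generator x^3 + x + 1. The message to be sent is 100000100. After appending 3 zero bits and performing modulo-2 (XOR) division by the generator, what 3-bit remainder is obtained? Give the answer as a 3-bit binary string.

Append 3 zeros: 100000100000. Divide by 1011 (XOR where the leading bit is 1):
  pos 0: 1000 XOR 1011 = 0011
  pos 2: 1100 XOR 1011 = 0111
  pos 3: 1111 XOR 1011 = 0100
  pos 4: 1000 XOR 1011 = 0011
  pos 6: 1100 XOR 1011 = 0111
  pos 7: 1110 XOR 1011 = 0101
  pos 8: 1010 XOR 1011 = 0001
Remainder (last 3 bits) = 001. This is the CRC / FCS.

001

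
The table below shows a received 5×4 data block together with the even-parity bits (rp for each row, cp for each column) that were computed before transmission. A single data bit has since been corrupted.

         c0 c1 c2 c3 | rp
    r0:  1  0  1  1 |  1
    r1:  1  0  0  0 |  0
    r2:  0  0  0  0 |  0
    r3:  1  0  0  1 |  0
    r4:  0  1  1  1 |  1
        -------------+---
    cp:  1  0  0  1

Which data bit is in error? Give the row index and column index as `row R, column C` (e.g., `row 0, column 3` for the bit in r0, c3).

row 1, column 1

Recompute each row's even parity and compare to rp:
  r0: data parity 1, sent rp 1 → ok
  r1: data parity 1, sent rp 0 → mismatch
  r2: data parity 0, sent rp 0 → ok
  r3: data parity 0, sent rp 0 → ok
  r4: data parity 1, sent rp 1 → ok
Recompute each column's even parity and compare to cp:
  c0: data parity 1, sent cp 1 → ok
  c1: data parity 1, sent cp 0 → mismatch
  c2: data parity 0, sent cp 0 → ok
  c3: data parity 1, sent cp 1 → ok
Exactly one row (r1) and one column (c1) fail → the flipped bit is at their intersection.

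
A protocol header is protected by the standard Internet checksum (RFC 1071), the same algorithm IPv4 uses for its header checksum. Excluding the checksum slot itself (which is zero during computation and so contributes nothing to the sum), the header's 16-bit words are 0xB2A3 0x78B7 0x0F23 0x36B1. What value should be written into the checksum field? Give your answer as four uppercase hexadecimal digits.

8ED0

One's-complement addition (fold any carry out of bit 15 back into bit 0):
  0xB2A3 + 0x78B7 = 0x12B5A → wrap carry → 0x2B5B
  0x2B5B + 0x0F23 = 0x03A7E
  0x3A7E + 0x36B1 = 0x0712F
One's-complement sum = 0x712F.
Checksum = ~0x712F & 0xFFFF = 0x8ED0.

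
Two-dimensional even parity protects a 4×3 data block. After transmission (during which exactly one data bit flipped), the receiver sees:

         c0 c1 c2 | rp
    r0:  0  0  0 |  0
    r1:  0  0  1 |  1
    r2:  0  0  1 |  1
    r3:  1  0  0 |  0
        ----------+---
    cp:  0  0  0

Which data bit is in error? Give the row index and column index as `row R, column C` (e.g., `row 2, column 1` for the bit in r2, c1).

Recompute each row's even parity and compare to rp:
  r0: data parity 0, sent rp 0 → ok
  r1: data parity 1, sent rp 1 → ok
  r2: data parity 1, sent rp 1 → ok
  r3: data parity 1, sent rp 0 → mismatch
Recompute each column's even parity and compare to cp:
  c0: data parity 1, sent cp 0 → mismatch
  c1: data parity 0, sent cp 0 → ok
  c2: data parity 0, sent cp 0 → ok
Exactly one row (r3) and one column (c0) fail → the flipped bit is at their intersection.

row 3, column 0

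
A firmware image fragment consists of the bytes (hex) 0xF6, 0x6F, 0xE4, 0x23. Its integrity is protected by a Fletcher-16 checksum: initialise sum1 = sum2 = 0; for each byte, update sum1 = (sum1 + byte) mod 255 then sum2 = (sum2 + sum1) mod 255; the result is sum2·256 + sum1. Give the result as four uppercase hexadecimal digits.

176E

Running sums (mod 255):
  after byte 0 (0xF6): sum1=246, sum2=246
  after byte 1 (0x6F): sum1=102, sum2=93
  after byte 2 (0xE4): sum1=75, sum2=168
  after byte 3 (0x23): sum1=110, sum2=23
Checksum = sum2·256 + sum1 = 23·256 + 110 = 5998 = 0x176E.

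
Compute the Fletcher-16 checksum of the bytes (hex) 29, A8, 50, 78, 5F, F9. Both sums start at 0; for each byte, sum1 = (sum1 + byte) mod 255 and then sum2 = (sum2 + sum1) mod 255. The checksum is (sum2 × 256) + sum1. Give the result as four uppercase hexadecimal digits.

A5F3

Running sums (mod 255):
  after byte 0 (29): sum1=41, sum2=41
  after byte 1 (A8): sum1=209, sum2=250
  after byte 2 (50): sum1=34, sum2=29
  after byte 3 (78): sum1=154, sum2=183
  after byte 4 (5F): sum1=249, sum2=177
  after byte 5 (F9): sum1=243, sum2=165
Checksum = sum2·256 + sum1 = 165·256 + 243 = 42483 = 0xA5F3.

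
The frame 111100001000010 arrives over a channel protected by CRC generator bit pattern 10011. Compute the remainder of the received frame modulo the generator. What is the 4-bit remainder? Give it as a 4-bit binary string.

1011

Modulo-2 division of 111100001000010 by 10011:
  pos 0: 11110 XOR 10011 = 01101
  pos 1: 11010 XOR 10011 = 01001
  pos 2: 10010 XOR 10011 = 00001
  pos 6: 10100 XOR 10011 = 00111
  pos 8: 11100 XOR 10011 = 01111
  pos 9: 11111 XOR 10011 = 01100
  pos 10: 11000 XOR 10011 = 01011
Remainder = 1011 (nonzero — an error is detected).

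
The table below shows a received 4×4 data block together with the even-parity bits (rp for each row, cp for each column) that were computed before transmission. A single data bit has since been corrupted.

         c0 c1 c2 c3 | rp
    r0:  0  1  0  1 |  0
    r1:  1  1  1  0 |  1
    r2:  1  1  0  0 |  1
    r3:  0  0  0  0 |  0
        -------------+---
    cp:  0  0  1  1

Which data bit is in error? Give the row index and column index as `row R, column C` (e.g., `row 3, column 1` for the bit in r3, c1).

row 2, column 1

Recompute each row's even parity and compare to rp:
  r0: data parity 0, sent rp 0 → ok
  r1: data parity 1, sent rp 1 → ok
  r2: data parity 0, sent rp 1 → mismatch
  r3: data parity 0, sent rp 0 → ok
Recompute each column's even parity and compare to cp:
  c0: data parity 0, sent cp 0 → ok
  c1: data parity 1, sent cp 0 → mismatch
  c2: data parity 1, sent cp 1 → ok
  c3: data parity 1, sent cp 1 → ok
Exactly one row (r2) and one column (c1) fail → the flipped bit is at their intersection.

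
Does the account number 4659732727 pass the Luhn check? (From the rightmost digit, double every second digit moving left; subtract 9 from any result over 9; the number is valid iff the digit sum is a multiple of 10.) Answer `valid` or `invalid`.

invalid

From the right, keep odd positions and double even positions (subtract 9 from any doubled value over 9):
  doubled (positions 2,4,...): 4 4 5 1 8 → sum 22
  kept (positions 1,3,...): 7 7 3 9 6 → sum 32
Total = 54.
54 mod 10 = 4, so the number is invalid.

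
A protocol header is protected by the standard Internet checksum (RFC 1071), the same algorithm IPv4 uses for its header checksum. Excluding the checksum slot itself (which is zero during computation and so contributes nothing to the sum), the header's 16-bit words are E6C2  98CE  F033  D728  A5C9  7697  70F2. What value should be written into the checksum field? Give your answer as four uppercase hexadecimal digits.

2BBE

One's-complement addition (fold any carry out of bit 15 back into bit 0):
  0xE6C2 + 0x98CE = 0x17F90 → wrap carry → 0x7F91
  0x7F91 + 0xF033 = 0x16FC4 → wrap carry → 0x6FC5
  0x6FC5 + 0xD728 = 0x146ED → wrap carry → 0x46EE
  0x46EE + 0xA5C9 = 0x0ECB7
  0xECB7 + 0x7697 = 0x1634E → wrap carry → 0x634F
  0x634F + 0x70F2 = 0x0D441
One's-complement sum = 0xD441.
Checksum = ~0xD441 & 0xFFFF = 0x2BBE.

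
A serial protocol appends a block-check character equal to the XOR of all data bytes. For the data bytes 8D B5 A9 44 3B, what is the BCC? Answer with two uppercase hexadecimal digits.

XOR the bytes together:
  start with 0x8D
  0x8D ⊕ 0xB5 = 0x38
  0x38 ⊕ 0xA9 = 0x91
  0x91 ⊕ 0x44 = 0xD5
  0xD5 ⊕ 0x3B = 0xEE

EE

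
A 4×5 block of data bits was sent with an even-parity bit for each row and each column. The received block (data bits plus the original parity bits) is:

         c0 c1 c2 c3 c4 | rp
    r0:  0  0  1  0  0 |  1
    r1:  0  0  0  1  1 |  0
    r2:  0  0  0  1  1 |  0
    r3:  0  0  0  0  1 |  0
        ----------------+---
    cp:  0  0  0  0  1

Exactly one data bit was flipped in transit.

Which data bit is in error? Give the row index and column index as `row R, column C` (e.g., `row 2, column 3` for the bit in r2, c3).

row 3, column 2

Recompute each row's even parity and compare to rp:
  r0: data parity 1, sent rp 1 → ok
  r1: data parity 0, sent rp 0 → ok
  r2: data parity 0, sent rp 0 → ok
  r3: data parity 1, sent rp 0 → mismatch
Recompute each column's even parity and compare to cp:
  c0: data parity 0, sent cp 0 → ok
  c1: data parity 0, sent cp 0 → ok
  c2: data parity 1, sent cp 0 → mismatch
  c3: data parity 0, sent cp 0 → ok
  c4: data parity 1, sent cp 1 → ok
Exactly one row (r3) and one column (c2) fail → the flipped bit is at their intersection.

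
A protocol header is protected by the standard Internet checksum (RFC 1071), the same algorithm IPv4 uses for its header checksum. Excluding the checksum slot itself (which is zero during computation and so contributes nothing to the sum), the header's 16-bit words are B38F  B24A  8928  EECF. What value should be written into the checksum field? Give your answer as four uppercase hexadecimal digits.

One's-complement addition (fold any carry out of bit 15 back into bit 0):
  0xB38F + 0xB24A = 0x165D9 → wrap carry → 0x65DA
  0x65DA + 0x8928 = 0x0EF02
  0xEF02 + 0xEECF = 0x1DDD1 → wrap carry → 0xDDD2
One's-complement sum = 0xDDD2.
Checksum = ~0xDDD2 & 0xFFFF = 0x222D.

222D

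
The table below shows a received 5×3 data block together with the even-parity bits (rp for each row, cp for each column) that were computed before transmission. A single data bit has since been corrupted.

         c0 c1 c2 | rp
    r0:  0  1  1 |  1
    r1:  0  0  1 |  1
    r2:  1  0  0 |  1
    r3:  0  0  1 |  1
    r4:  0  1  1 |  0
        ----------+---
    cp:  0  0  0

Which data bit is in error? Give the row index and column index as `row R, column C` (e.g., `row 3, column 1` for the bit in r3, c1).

Recompute each row's even parity and compare to rp:
  r0: data parity 0, sent rp 1 → mismatch
  r1: data parity 1, sent rp 1 → ok
  r2: data parity 1, sent rp 1 → ok
  r3: data parity 1, sent rp 1 → ok
  r4: data parity 0, sent rp 0 → ok
Recompute each column's even parity and compare to cp:
  c0: data parity 1, sent cp 0 → mismatch
  c1: data parity 0, sent cp 0 → ok
  c2: data parity 0, sent cp 0 → ok
Exactly one row (r0) and one column (c0) fail → the flipped bit is at their intersection.

row 0, column 0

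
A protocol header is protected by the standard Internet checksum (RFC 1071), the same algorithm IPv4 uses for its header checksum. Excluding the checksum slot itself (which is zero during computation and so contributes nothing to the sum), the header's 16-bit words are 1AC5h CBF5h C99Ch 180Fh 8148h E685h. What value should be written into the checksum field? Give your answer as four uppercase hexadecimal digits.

CFCA

One's-complement addition (fold any carry out of bit 15 back into bit 0):
  0x1AC5 + 0xCBF5 = 0x0E6BA
  0xE6BA + 0xC99C = 0x1B056 → wrap carry → 0xB057
  0xB057 + 0x180F = 0x0C866
  0xC866 + 0x8148 = 0x149AE → wrap carry → 0x49AF
  0x49AF + 0xE685 = 0x13034 → wrap carry → 0x3035
One's-complement sum = 0x3035.
Checksum = ~0x3035 & 0xFFFF = 0xCFCA.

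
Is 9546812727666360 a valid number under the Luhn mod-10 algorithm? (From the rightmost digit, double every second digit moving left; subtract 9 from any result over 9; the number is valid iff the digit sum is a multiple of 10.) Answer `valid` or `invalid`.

invalid

From the right, keep odd positions and double even positions (subtract 9 from any doubled value over 9):
  doubled (positions 2,4,...): 3 3 3 4 4 7 8 9 → sum 41
  kept (positions 1,3,...): 0 3 6 7 7 1 6 5 → sum 35
Total = 76.
76 mod 10 = 6, so the number is invalid.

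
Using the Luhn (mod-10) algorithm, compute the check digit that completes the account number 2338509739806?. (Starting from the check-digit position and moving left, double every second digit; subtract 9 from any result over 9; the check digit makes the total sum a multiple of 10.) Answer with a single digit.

Partial digits right→left: 6 0 8 9 3 7 9 0 5 8 3 3 2
Double every second digit counting from the check-digit position (so the 1st, 3rd, 5th, ... of the partial from the right).
  doubled (with −9 where >9): 3 7 6 9 1 6 4 → sum 36
  kept as-is: 0 9 7 0 8 3 → sum 27
Total = 36 + 27 = 63.
Check digit = (10 − (63 mod 10)) mod 10 = 7.

7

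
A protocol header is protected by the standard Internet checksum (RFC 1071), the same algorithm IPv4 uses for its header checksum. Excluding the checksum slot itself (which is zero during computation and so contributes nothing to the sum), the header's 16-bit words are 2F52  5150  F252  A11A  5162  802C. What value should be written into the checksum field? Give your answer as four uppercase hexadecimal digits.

One's-complement addition (fold any carry out of bit 15 back into bit 0):
  0x2F52 + 0x5150 = 0x080A2
  0x80A2 + 0xF252 = 0x172F4 → wrap carry → 0x72F5
  0x72F5 + 0xA11A = 0x1140F → wrap carry → 0x1410
  0x1410 + 0x5162 = 0x06572
  0x6572 + 0x802C = 0x0E59E
One's-complement sum = 0xE59E.
Checksum = ~0xE59E & 0xFFFF = 0x1A61.

1A61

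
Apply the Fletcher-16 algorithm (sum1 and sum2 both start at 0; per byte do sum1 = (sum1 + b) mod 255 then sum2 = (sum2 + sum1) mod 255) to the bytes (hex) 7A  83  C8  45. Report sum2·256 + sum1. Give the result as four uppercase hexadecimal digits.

4B0C

Running sums (mod 255):
  after byte 0 (7A): sum1=122, sum2=122
  after byte 1 (83): sum1=253, sum2=120
  after byte 2 (C8): sum1=198, sum2=63
  after byte 3 (45): sum1=12, sum2=75
Checksum = sum2·256 + sum1 = 75·256 + 12 = 19212 = 0x4B0C.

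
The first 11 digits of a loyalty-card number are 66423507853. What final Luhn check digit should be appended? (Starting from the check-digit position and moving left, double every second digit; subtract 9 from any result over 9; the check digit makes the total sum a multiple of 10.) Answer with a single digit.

Partial digits right→left: 3 5 8 7 0 5 3 2 4 6 6
Double every second digit counting from the check-digit position (so the 1st, 3rd, 5th, ... of the partial from the right).
  doubled (with −9 where >9): 6 7 0 6 8 3 → sum 30
  kept as-is: 5 7 5 2 6 → sum 25
Total = 30 + 25 = 55.
Check digit = (10 − (55 mod 10)) mod 10 = 5.

5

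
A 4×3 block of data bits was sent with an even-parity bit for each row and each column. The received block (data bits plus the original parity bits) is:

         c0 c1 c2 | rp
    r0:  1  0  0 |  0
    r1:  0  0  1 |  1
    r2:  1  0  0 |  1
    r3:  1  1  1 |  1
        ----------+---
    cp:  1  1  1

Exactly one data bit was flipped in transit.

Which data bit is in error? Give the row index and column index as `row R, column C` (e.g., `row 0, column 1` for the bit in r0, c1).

row 0, column 2

Recompute each row's even parity and compare to rp:
  r0: data parity 1, sent rp 0 → mismatch
  r1: data parity 1, sent rp 1 → ok
  r2: data parity 1, sent rp 1 → ok
  r3: data parity 1, sent rp 1 → ok
Recompute each column's even parity and compare to cp:
  c0: data parity 1, sent cp 1 → ok
  c1: data parity 1, sent cp 1 → ok
  c2: data parity 0, sent cp 1 → mismatch
Exactly one row (r0) and one column (c2) fail → the flipped bit is at their intersection.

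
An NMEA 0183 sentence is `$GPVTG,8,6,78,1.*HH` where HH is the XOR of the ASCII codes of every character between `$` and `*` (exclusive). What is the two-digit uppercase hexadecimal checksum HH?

XOR the ASCII codes of the payload characters:
  'G' = 0x47 → acc = 0x47
  'P' = 0x50 → acc = 0x17
  'V' = 0x56 → acc = 0x41
  'T' = 0x54 → acc = 0x15
  'G' = 0x47 → acc = 0x52
  ',' = 0x2C → acc = 0x7E
  '8' = 0x38 → acc = 0x46
  ',' = 0x2C → acc = 0x6A
  '6' = 0x36 → acc = 0x5C
  ',' = 0x2C → acc = 0x70
  '7' = 0x37 → acc = 0x47
  '8' = 0x38 → acc = 0x7F
  ',' = 0x2C → acc = 0x53
  '1' = 0x31 → acc = 0x62
  '.' = 0x2E → acc = 0x4C
Checksum = 0x4C.

4C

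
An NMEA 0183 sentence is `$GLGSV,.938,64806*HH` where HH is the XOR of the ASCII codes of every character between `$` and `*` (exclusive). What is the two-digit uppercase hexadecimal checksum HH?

69

XOR the ASCII codes of the payload characters:
  'G' = 0x47 → acc = 0x47
  'L' = 0x4C → acc = 0x0B
  'G' = 0x47 → acc = 0x4C
  'S' = 0x53 → acc = 0x1F
  'V' = 0x56 → acc = 0x49
  ',' = 0x2C → acc = 0x65
  '.' = 0x2E → acc = 0x4B
  '9' = 0x39 → acc = 0x72
  '3' = 0x33 → acc = 0x41
  '8' = 0x38 → acc = 0x79
  ',' = 0x2C → acc = 0x55
  '6' = 0x36 → acc = 0x63
  '4' = 0x34 → acc = 0x57
  '8' = 0x38 → acc = 0x6F
  '0' = 0x30 → acc = 0x5F
  '6' = 0x36 → acc = 0x69
Checksum = 0x69.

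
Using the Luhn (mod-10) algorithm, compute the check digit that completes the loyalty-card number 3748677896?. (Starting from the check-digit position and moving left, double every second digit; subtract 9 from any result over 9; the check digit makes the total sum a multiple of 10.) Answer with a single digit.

Partial digits right→left: 6 9 8 7 7 6 8 4 7 3
Double every second digit counting from the check-digit position (so the 1st, 3rd, 5th, ... of the partial from the right).
  doubled (with −9 where >9): 3 7 5 7 5 → sum 27
  kept as-is: 9 7 6 4 3 → sum 29
Total = 27 + 29 = 56.
Check digit = (10 − (56 mod 10)) mod 10 = 4.

4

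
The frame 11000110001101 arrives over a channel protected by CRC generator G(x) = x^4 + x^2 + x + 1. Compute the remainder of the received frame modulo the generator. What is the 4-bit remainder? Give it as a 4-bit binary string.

1011

Modulo-2 division of 11000110001101 by 10111:
  pos 0: 11000 XOR 10111 = 01111
  pos 1: 11111 XOR 10111 = 01000
  pos 2: 10001 XOR 10111 = 00110
  pos 4: 11000 XOR 10111 = 01111
  pos 5: 11110 XOR 10111 = 01001
  pos 6: 10011 XOR 10111 = 00100
  pos 8: 10010 XOR 10111 = 00101
Remainder = 1011 (nonzero — an error is detected).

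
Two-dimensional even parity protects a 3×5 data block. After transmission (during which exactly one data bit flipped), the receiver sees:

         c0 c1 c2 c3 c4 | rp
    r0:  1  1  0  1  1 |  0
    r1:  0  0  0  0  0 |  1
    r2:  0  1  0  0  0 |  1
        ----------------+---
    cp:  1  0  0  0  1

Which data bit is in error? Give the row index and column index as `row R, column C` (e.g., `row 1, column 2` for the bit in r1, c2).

Recompute each row's even parity and compare to rp:
  r0: data parity 0, sent rp 0 → ok
  r1: data parity 0, sent rp 1 → mismatch
  r2: data parity 1, sent rp 1 → ok
Recompute each column's even parity and compare to cp:
  c0: data parity 1, sent cp 1 → ok
  c1: data parity 0, sent cp 0 → ok
  c2: data parity 0, sent cp 0 → ok
  c3: data parity 1, sent cp 0 → mismatch
  c4: data parity 1, sent cp 1 → ok
Exactly one row (r1) and one column (c3) fail → the flipped bit is at their intersection.

row 1, column 3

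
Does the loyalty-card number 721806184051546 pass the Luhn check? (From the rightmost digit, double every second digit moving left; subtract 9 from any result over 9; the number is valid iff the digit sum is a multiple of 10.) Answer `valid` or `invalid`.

valid

From the right, keep odd positions and double even positions (subtract 9 from any doubled value over 9):
  doubled (positions 2,4,...): 8 2 0 7 3 7 4 → sum 31
  kept (positions 1,3,...): 6 5 5 4 1 0 1 7 → sum 29
Total = 60.
60 mod 10 = 0, so the number is valid.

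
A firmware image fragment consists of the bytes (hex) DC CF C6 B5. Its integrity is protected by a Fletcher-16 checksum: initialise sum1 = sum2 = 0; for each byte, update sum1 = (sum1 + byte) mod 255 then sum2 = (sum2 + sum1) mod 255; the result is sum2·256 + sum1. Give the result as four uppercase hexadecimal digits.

Running sums (mod 255):
  after byte 0 (DC): sum1=220, sum2=220
  after byte 1 (CF): sum1=172, sum2=137
  after byte 2 (C6): sum1=115, sum2=252
  after byte 3 (B5): sum1=41, sum2=38
Checksum = sum2·256 + sum1 = 38·256 + 41 = 9769 = 0x2629.

2629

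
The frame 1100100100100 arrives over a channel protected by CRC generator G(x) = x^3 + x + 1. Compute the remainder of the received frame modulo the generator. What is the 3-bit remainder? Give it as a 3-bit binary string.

000

Modulo-2 division of 1100100100100 by 1011:
  pos 0: 1100 XOR 1011 = 0111
  pos 1: 1111 XOR 1011 = 0100
  pos 2: 1000 XOR 1011 = 0011
  pos 4: 1101 XOR 1011 = 0110
  pos 5: 1100 XOR 1011 = 0111
  pos 6: 1110 XOR 1011 = 0101
  pos 7: 1011 XOR 1011 = 0000
Remainder = 000 (zero — the frame passes the CRC check).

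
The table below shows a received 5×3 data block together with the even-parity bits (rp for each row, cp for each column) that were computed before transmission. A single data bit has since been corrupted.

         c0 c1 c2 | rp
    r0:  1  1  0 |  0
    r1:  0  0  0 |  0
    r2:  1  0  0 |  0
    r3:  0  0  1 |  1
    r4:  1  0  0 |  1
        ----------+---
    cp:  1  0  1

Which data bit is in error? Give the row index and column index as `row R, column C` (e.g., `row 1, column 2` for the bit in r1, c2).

Recompute each row's even parity and compare to rp:
  r0: data parity 0, sent rp 0 → ok
  r1: data parity 0, sent rp 0 → ok
  r2: data parity 1, sent rp 0 → mismatch
  r3: data parity 1, sent rp 1 → ok
  r4: data parity 1, sent rp 1 → ok
Recompute each column's even parity and compare to cp:
  c0: data parity 1, sent cp 1 → ok
  c1: data parity 1, sent cp 0 → mismatch
  c2: data parity 1, sent cp 1 → ok
Exactly one row (r2) and one column (c1) fail → the flipped bit is at their intersection.

row 2, column 1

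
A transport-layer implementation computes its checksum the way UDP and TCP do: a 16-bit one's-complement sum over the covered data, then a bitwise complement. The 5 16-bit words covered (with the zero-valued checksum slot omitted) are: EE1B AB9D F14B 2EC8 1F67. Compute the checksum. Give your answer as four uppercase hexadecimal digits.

One's-complement addition (fold any carry out of bit 15 back into bit 0):
  0xEE1B + 0xAB9D = 0x199B8 → wrap carry → 0x99B9
  0x99B9 + 0xF14B = 0x18B04 → wrap carry → 0x8B05
  0x8B05 + 0x2EC8 = 0x0B9CD
  0xB9CD + 0x1F67 = 0x0D934
One's-complement sum = 0xD934.
Checksum = ~0xD934 & 0xFFFF = 0x26CB.

26CB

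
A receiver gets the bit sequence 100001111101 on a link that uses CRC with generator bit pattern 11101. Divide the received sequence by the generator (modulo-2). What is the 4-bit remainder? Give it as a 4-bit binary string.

Modulo-2 division of 100001111101 by 11101:
  pos 0: 10000 XOR 11101 = 01101
  pos 1: 11011 XOR 11101 = 00110
  pos 3: 11011 XOR 11101 = 00110
  pos 5: 11011 XOR 11101 = 00110
  pos 7: 11001 XOR 11101 = 00100
Remainder = 0100 (nonzero — an error is detected).

0100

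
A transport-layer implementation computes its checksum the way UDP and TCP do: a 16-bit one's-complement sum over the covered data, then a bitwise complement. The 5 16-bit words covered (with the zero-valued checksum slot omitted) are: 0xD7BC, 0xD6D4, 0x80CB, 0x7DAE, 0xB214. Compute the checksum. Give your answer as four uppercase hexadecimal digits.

One's-complement addition (fold any carry out of bit 15 back into bit 0):
  0xD7BC + 0xD6D4 = 0x1AE90 → wrap carry → 0xAE91
  0xAE91 + 0x80CB = 0x12F5C → wrap carry → 0x2F5D
  0x2F5D + 0x7DAE = 0x0AD0B
  0xAD0B + 0xB214 = 0x15F1F → wrap carry → 0x5F20
One's-complement sum = 0x5F20.
Checksum = ~0x5F20 & 0xFFFF = 0xA0DF.

A0DF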